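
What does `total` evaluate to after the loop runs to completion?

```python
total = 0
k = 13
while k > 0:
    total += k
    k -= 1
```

Let's trace through this code step by step.

Initialize: total = 0
Initialize: k = 13
Entering loop: while k > 0:
After iteration 1: total = 13, k = 12
After iteration 2: total = 25, k = 11
After iteration 3: total = 36, k = 10
After iteration 4: total = 46, k = 9
After iteration 5: total = 55, k = 8
After iteration 6: total = 63, k = 7
After iteration 7: total = 70, k = 6
After iteration 8: total = 76, k = 5
After iteration 9: total = 81, k = 4
After iteration 10: total = 85, k = 3
After iteration 11: total = 88, k = 2
After iteration 12: total = 90, k = 1
After iteration 13: total = 91, k = 0
Loop ends.

Final answer: 91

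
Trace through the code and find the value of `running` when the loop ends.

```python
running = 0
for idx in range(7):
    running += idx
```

Let's trace through this code step by step.

Initialize: running = 0
Entering loop: for idx in range(7):
After iteration 1: idx = 0, running = 0
After iteration 2: idx = 1, running = 1
After iteration 3: idx = 2, running = 3
After iteration 4: idx = 3, running = 6
After iteration 5: idx = 4, running = 10
After iteration 6: idx = 5, running = 15
After iteration 7: idx = 6, running = 21
Loop ends.

Final answer: 21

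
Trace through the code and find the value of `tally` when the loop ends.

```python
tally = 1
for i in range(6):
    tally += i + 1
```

Let's trace through this code step by step.

Initialize: tally = 1
Entering loop: for i in range(6):
After iteration 1: i = 0, tally = 2
After iteration 2: i = 1, tally = 4
After iteration 3: i = 2, tally = 7
After iteration 4: i = 3, tally = 11
After iteration 5: i = 4, tally = 16
After iteration 6: i = 5, tally = 22
Loop ends.

Final answer: 22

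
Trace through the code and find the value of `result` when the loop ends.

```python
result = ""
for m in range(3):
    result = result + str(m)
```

Let's trace through this code step by step.

Initialize: result = ''
Entering loop: for m in range(3):
After iteration 1: m = 0, result = '0'
After iteration 2: m = 1, result = '01'
After iteration 3: m = 2, result = '012'
Loop ends.

Final answer: '012'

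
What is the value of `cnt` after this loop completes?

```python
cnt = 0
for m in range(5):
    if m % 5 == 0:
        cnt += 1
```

Let's trace through this code step by step.

Initialize: cnt = 0
Entering loop: for m in range(5):
After iteration 1: m = 0, cnt = 1
After iteration 2: m = 1, cnt = 1
After iteration 3: m = 2, cnt = 1
After iteration 4: m = 3, cnt = 1
After iteration 5: m = 4, cnt = 1
Loop ends.

Final answer: 1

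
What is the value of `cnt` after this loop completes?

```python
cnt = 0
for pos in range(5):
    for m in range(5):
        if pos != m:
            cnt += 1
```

Let's trace through this code step by step.

Initialize: cnt = 0
Entering loop: for pos in range(5):
After iteration 1: pos = 0, cnt = 4
After iteration 2: pos = 1, cnt = 8
After iteration 3: pos = 2, cnt = 12
After iteration 4: pos = 3, cnt = 16
After iteration 5: pos = 4, cnt = 20
Loop ends.

Final answer: 20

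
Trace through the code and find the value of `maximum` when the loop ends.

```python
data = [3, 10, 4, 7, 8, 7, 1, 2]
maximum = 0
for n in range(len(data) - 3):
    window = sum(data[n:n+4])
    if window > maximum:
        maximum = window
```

Let's trace through this code step by step.

Initialize: data = [3, 10, 4, 7, 8, 7, 1, 2]
Initialize: maximum = 0
Entering loop: for n in range(len(data) - 3):
After iteration 1: n = 0, maximum = 24, window = 24
After iteration 2: n = 1, maximum = 29, window = 29
After iteration 3: n = 2, maximum = 29, window = 26
After iteration 4: n = 3, maximum = 29, window = 23
After iteration 5: n = 4, maximum = 29, window = 18
Loop ends.

Final answer: 29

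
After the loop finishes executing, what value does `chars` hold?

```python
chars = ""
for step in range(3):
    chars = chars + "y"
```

Let's trace through this code step by step.

Initialize: chars = ''
Entering loop: for step in range(3):
After iteration 1: step = 0, chars = 'y'
After iteration 2: step = 1, chars = 'yy'
After iteration 3: step = 2, chars = 'yyy'
Loop ends.

Final answer: 'yyy'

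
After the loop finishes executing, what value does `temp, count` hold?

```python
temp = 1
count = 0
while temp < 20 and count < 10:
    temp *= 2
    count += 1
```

Let's trace through this code step by step.

Initialize: temp = 1
Initialize: count = 0
Entering loop: while temp < 20 and count < 10:
After iteration 1: temp = 2, count = 1
After iteration 2: temp = 4, count = 2
After iteration 3: temp = 8, count = 3
After iteration 4: temp = 16, count = 4
After iteration 5: temp = 32, count = 5
Loop ends.

Final answer: 32, 5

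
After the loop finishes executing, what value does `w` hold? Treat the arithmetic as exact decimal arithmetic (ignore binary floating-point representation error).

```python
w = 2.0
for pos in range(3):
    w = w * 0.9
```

Let's trace through this code step by step.

Initialize: w = 2.0
Entering loop: for pos in range(3):
After iteration 1: pos = 0, w = 1.8
After iteration 2: pos = 1, w = 1.62
After iteration 3: pos = 2, w = 1.458
Loop ends.

Final answer: 1.458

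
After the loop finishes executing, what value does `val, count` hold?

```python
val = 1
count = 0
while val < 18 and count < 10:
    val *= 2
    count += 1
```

Let's trace through this code step by step.

Initialize: val = 1
Initialize: count = 0
Entering loop: while val < 18 and count < 10:
After iteration 1: val = 2, count = 1
After iteration 2: val = 4, count = 2
After iteration 3: val = 8, count = 3
After iteration 4: val = 16, count = 4
After iteration 5: val = 32, count = 5
Loop ends.

Final answer: 32, 5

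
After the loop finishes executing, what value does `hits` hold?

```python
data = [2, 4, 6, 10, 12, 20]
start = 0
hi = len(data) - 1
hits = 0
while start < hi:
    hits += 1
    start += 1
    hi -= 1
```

Let's trace through this code step by step.

Initialize: data = [2, 4, 6, 10, 12, 20]
Initialize: start = 0
Initialize: hi = 5
Initialize: hits = 0
Entering loop: while start < hi:
After iteration 1: start = 1, hi = 4, hits = 1
After iteration 2: start = 2, hi = 3, hits = 2
After iteration 3: start = 3, hi = 2, hits = 3
Loop ends.

Final answer: 3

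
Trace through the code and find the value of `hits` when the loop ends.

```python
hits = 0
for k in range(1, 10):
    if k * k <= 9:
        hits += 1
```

Let's trace through this code step by step.

Initialize: hits = 0
Entering loop: for k in range(1, 10):
After iteration 1: k = 1, hits = 1
After iteration 2: k = 2, hits = 2
After iteration 3: k = 3, hits = 3
After iteration 4: k = 4, hits = 3
After iteration 5: k = 5, hits = 3
After iteration 6: k = 6, hits = 3
After iteration 7: k = 7, hits = 3
After iteration 8: k = 8, hits = 3
After iteration 9: k = 9, hits = 3
Loop ends.

Final answer: 3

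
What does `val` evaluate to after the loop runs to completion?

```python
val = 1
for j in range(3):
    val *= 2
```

Let's trace through this code step by step.

Initialize: val = 1
Entering loop: for j in range(3):
After iteration 1: j = 0, val = 2
After iteration 2: j = 1, val = 4
After iteration 3: j = 2, val = 8
Loop ends.

Final answer: 8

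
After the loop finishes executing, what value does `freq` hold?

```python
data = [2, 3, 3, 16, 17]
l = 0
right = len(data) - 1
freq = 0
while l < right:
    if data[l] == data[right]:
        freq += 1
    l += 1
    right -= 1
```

Let's trace through this code step by step.

Initialize: data = [2, 3, 3, 16, 17]
Initialize: l = 0
Initialize: right = 4
Initialize: freq = 0
Entering loop: while l < right:
After iteration 1: l = 1, right = 3, freq = 0
After iteration 2: l = 2, right = 2, freq = 0
Loop ends.

Final answer: 0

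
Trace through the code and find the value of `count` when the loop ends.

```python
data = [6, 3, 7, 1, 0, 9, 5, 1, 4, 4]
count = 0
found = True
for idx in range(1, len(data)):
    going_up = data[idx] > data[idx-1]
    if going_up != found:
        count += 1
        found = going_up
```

Let's trace through this code step by step.

Initialize: data = [6, 3, 7, 1, 0, 9, 5, 1, 4, 4]
Initialize: count = 0
Initialize: found = True
Entering loop: for idx in range(1, len(data)):
After iteration 1: idx = 1, count = 1, found = False, going_up = False
After iteration 2: idx = 2, count = 2, found = True, going_up = True
After iteration 3: idx = 3, count = 3, found = False, going_up = False
After iteration 4: idx = 4, count = 3, found = False, going_up = False
After iteration 5: idx = 5, count = 4, found = True, going_up = True
After iteration 6: idx = 6, count = 5, found = False, going_up = False
After iteration 7: idx = 7, count = 5, found = False, going_up = False
After iteration 8: idx = 8, count = 6, found = True, going_up = True
After iteration 9: idx = 9, count = 7, found = False, going_up = False
Loop ends.

Final answer: 7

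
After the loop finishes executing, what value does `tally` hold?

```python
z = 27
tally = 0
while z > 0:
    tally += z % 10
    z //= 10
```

Let's trace through this code step by step.

Initialize: z = 27
Initialize: tally = 0
Entering loop: while z > 0:
After iteration 1: z = 2, tally = 7
After iteration 2: z = 0, tally = 9
Loop ends.

Final answer: 9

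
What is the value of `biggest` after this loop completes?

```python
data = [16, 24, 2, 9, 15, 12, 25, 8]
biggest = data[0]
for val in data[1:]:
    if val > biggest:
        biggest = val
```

Let's trace through this code step by step.

Initialize: data = [16, 24, 2, 9, 15, 12, 25, 8]
Initialize: biggest = 16
Entering loop: for val in data[1:]:
After iteration 1: val = 24, biggest = 24
After iteration 2: val = 2, biggest = 24
After iteration 3: val = 9, biggest = 24
After iteration 4: val = 15, biggest = 24
After iteration 5: val = 12, biggest = 24
After iteration 6: val = 25, biggest = 25
After iteration 7: val = 8, biggest = 25
Loop ends.

Final answer: 25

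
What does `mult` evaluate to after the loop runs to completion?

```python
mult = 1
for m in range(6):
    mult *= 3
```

Let's trace through this code step by step.

Initialize: mult = 1
Entering loop: for m in range(6):
After iteration 1: m = 0, mult = 3
After iteration 2: m = 1, mult = 9
After iteration 3: m = 2, mult = 27
After iteration 4: m = 3, mult = 81
After iteration 5: m = 4, mult = 243
After iteration 6: m = 5, mult = 729
Loop ends.

Final answer: 729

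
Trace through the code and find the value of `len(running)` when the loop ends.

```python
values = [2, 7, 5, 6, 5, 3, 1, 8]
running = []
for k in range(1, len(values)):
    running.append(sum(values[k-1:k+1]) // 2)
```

Let's trace through this code step by step.

Initialize: values = [2, 7, 5, 6, 5, 3, 1, 8]
Initialize: running = []
Entering loop: for k in range(1, len(values)):
After iteration 1: k = 1, running = [4]
After iteration 2: k = 2, running = [4, 6]
After iteration 3: k = 3, running = [4, 6, 5]
After iteration 4: k = 4, running = [4, 6, 5, 5]
After iteration 5: k = 5, running = [4, 6, 5, 5, 4]
After iteration 6: k = 6, running = [4, 6, 5, 5, 4, 2]
After iteration 7: k = 7, running = [4, 6, 5, 5, 4, 2, 4]
Loop ends.
len(running) = 7

Final answer: 7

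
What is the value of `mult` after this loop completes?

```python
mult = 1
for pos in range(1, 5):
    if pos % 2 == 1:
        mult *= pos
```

Let's trace through this code step by step.

Initialize: mult = 1
Entering loop: for pos in range(1, 5):
After iteration 1: pos = 1, mult = 1
After iteration 2: pos = 2, mult = 1
After iteration 3: pos = 3, mult = 3
After iteration 4: pos = 4, mult = 3
Loop ends.

Final answer: 3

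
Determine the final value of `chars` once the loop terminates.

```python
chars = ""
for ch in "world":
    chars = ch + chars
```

Let's trace through this code step by step.

Initialize: chars = ''
Entering loop: for ch in "world":
After iteration 1: ch = 'w', chars = 'w'
After iteration 2: ch = 'o', chars = 'ow'
After iteration 3: ch = 'r', chars = 'row'
After iteration 4: ch = 'l', chars = 'lrow'
After iteration 5: ch = 'd', chars = 'dlrow'
Loop ends.

Final answer: 'dlrow'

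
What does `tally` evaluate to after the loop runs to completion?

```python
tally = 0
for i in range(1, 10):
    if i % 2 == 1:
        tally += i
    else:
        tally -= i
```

Let's trace through this code step by step.

Initialize: tally = 0
Entering loop: for i in range(1, 10):
After iteration 1: i = 1, tally = 1
After iteration 2: i = 2, tally = -1
After iteration 3: i = 3, tally = 2
After iteration 4: i = 4, tally = -2
After iteration 5: i = 5, tally = 3
After iteration 6: i = 6, tally = -3
After iteration 7: i = 7, tally = 4
After iteration 8: i = 8, tally = -4
After iteration 9: i = 9, tally = 5
Loop ends.

Final answer: 5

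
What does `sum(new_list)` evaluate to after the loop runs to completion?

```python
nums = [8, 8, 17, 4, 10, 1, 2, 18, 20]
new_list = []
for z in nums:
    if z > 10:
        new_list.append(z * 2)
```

Let's trace through this code step by step.

Initialize: nums = [8, 8, 17, 4, 10, 1, 2, 18, 20]
Initialize: new_list = []
Entering loop: for z in nums:
After iteration 1: z = 8, new_list = []
After iteration 2: z = 8, new_list = []
After iteration 3: z = 17, new_list = [34]
After iteration 4: z = 4, new_list = [34]
After iteration 5: z = 10, new_list = [34]
After iteration 6: z = 1, new_list = [34]
After iteration 7: z = 2, new_list = [34]
After iteration 8: z = 18, new_list = [34, 36]
After iteration 9: z = 20, new_list = [34, 36, 40]
Loop ends.
sum(new_list) = 110

Final answer: 110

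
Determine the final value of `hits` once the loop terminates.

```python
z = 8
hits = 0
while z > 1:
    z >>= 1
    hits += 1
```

Let's trace through this code step by step.

Initialize: z = 8
Initialize: hits = 0
Entering loop: while z > 1:
After iteration 1: z = 4, hits = 1
After iteration 2: z = 2, hits = 2
After iteration 3: z = 1, hits = 3
Loop ends.

Final answer: 3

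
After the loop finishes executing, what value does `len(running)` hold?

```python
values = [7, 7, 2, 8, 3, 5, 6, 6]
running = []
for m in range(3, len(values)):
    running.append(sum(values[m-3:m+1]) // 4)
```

Let's trace through this code step by step.

Initialize: values = [7, 7, 2, 8, 3, 5, 6, 6]
Initialize: running = []
Entering loop: for m in range(3, len(values)):
After iteration 1: m = 3, running = [6]
After iteration 2: m = 4, running = [6, 5]
After iteration 3: m = 5, running = [6, 5, 4]
After iteration 4: m = 6, running = [6, 5, 4, 5]
After iteration 5: m = 7, running = [6, 5, 4, 5, 5]
Loop ends.
len(running) = 5

Final answer: 5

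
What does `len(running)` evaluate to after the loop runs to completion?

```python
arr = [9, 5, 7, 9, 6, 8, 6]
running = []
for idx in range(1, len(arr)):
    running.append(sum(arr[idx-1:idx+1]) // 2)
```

Let's trace through this code step by step.

Initialize: arr = [9, 5, 7, 9, 6, 8, 6]
Initialize: running = []
Entering loop: for idx in range(1, len(arr)):
After iteration 1: idx = 1, running = [7]
After iteration 2: idx = 2, running = [7, 6]
After iteration 3: idx = 3, running = [7, 6, 8]
After iteration 4: idx = 4, running = [7, 6, 8, 7]
After iteration 5: idx = 5, running = [7, 6, 8, 7, 7]
After iteration 6: idx = 6, running = [7, 6, 8, 7, 7, 7]
Loop ends.
len(running) = 6

Final answer: 6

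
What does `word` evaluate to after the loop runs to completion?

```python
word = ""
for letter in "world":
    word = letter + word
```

Let's trace through this code step by step.

Initialize: word = ''
Entering loop: for letter in "world":
After iteration 1: letter = 'w', word = 'w'
After iteration 2: letter = 'o', word = 'ow'
After iteration 3: letter = 'r', word = 'row'
After iteration 4: letter = 'l', word = 'lrow'
After iteration 5: letter = 'd', word = 'dlrow'
Loop ends.

Final answer: 'dlrow'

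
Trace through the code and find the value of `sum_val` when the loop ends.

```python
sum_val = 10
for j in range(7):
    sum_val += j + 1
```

Let's trace through this code step by step.

Initialize: sum_val = 10
Entering loop: for j in range(7):
After iteration 1: j = 0, sum_val = 11
After iteration 2: j = 1, sum_val = 13
After iteration 3: j = 2, sum_val = 16
After iteration 4: j = 3, sum_val = 20
After iteration 5: j = 4, sum_val = 25
After iteration 6: j = 5, sum_val = 31
After iteration 7: j = 6, sum_val = 38
Loop ends.

Final answer: 38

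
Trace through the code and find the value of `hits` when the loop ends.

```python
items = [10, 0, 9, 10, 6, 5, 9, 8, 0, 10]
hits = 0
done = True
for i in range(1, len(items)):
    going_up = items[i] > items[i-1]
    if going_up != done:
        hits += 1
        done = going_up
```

Let's trace through this code step by step.

Initialize: items = [10, 0, 9, 10, 6, 5, 9, 8, 0, 10]
Initialize: hits = 0
Initialize: done = True
Entering loop: for i in range(1, len(items)):
After iteration 1: i = 1, hits = 1, done = False, going_up = False
After iteration 2: i = 2, hits = 2, done = True, going_up = True
After iteration 3: i = 3, hits = 2, done = True, going_up = True
After iteration 4: i = 4, hits = 3, done = False, going_up = False
After iteration 5: i = 5, hits = 3, done = False, going_up = False
After iteration 6: i = 6, hits = 4, done = True, going_up = True
After iteration 7: i = 7, hits = 5, done = False, going_up = False
After iteration 8: i = 8, hits = 5, done = False, going_up = False
After iteration 9: i = 9, hits = 6, done = True, going_up = True
Loop ends.

Final answer: 6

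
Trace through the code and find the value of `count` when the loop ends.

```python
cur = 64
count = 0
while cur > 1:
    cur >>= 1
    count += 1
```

Let's trace through this code step by step.

Initialize: cur = 64
Initialize: count = 0
Entering loop: while cur > 1:
After iteration 1: cur = 32, count = 1
After iteration 2: cur = 16, count = 2
After iteration 3: cur = 8, count = 3
After iteration 4: cur = 4, count = 4
After iteration 5: cur = 2, count = 5
After iteration 6: cur = 1, count = 6
Loop ends.

Final answer: 6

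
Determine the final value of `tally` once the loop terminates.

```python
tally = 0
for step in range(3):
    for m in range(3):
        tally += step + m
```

Let's trace through this code step by step.

Initialize: tally = 0
Entering loop: for step in range(3):
After iteration 1: step = 0, tally = 3
After iteration 2: step = 1, tally = 9
After iteration 3: step = 2, tally = 18
Loop ends.

Final answer: 18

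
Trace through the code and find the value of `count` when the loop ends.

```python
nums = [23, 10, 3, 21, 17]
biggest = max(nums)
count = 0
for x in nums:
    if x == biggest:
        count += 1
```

Let's trace through this code step by step.

Initialize: nums = [23, 10, 3, 21, 17]
Initialize: biggest = 23
Initialize: count = 0
Entering loop: for x in nums:
After iteration 1: x = 23, count = 1
After iteration 2: x = 10, count = 1
After iteration 3: x = 3, count = 1
After iteration 4: x = 21, count = 1
After iteration 5: x = 17, count = 1
Loop ends.

Final answer: 1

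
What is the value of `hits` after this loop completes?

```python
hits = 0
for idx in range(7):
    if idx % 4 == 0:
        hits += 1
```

Let's trace through this code step by step.

Initialize: hits = 0
Entering loop: for idx in range(7):
After iteration 1: idx = 0, hits = 1
After iteration 2: idx = 1, hits = 1
After iteration 3: idx = 2, hits = 1
After iteration 4: idx = 3, hits = 1
After iteration 5: idx = 4, hits = 2
After iteration 6: idx = 5, hits = 2
After iteration 7: idx = 6, hits = 2
Loop ends.

Final answer: 2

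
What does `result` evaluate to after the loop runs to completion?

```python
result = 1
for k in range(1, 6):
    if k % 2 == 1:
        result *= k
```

Let's trace through this code step by step.

Initialize: result = 1
Entering loop: for k in range(1, 6):
After iteration 1: k = 1, result = 1
After iteration 2: k = 2, result = 1
After iteration 3: k = 3, result = 3
After iteration 4: k = 4, result = 3
After iteration 5: k = 5, result = 15
Loop ends.

Final answer: 15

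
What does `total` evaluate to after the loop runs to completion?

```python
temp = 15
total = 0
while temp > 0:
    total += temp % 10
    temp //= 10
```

Let's trace through this code step by step.

Initialize: temp = 15
Initialize: total = 0
Entering loop: while temp > 0:
After iteration 1: temp = 1, total = 5
After iteration 2: temp = 0, total = 6
Loop ends.

Final answer: 6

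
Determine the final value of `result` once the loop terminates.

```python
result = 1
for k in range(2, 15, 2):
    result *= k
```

Let's trace through this code step by step.

Initialize: result = 1
Entering loop: for k in range(2, 15, 2):
After iteration 1: k = 2, result = 2
After iteration 2: k = 4, result = 8
After iteration 3: k = 6, result = 48
After iteration 4: k = 8, result = 384
After iteration 5: k = 10, result = 3840
After iteration 6: k = 12, result = 46080
After iteration 7: k = 14, result = 645120
Loop ends.

Final answer: 645120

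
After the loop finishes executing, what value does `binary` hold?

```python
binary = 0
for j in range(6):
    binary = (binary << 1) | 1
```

Let's trace through this code step by step.

Initialize: binary = 0
Entering loop: for j in range(6):
After iteration 1: j = 0, binary = 1
After iteration 2: j = 1, binary = 3
After iteration 3: j = 2, binary = 7
After iteration 4: j = 3, binary = 15
After iteration 5: j = 4, binary = 31
After iteration 6: j = 5, binary = 63
Loop ends.

Final answer: 63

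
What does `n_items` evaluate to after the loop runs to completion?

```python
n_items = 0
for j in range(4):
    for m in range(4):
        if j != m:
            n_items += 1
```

Let's trace through this code step by step.

Initialize: n_items = 0
Entering loop: for j in range(4):
After iteration 1: j = 0, n_items = 3
After iteration 2: j = 1, n_items = 6
After iteration 3: j = 2, n_items = 9
After iteration 4: j = 3, n_items = 12
Loop ends.

Final answer: 12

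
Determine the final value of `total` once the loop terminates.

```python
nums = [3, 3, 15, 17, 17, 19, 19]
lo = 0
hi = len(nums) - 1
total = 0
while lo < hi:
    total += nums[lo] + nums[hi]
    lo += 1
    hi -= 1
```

Let's trace through this code step by step.

Initialize: nums = [3, 3, 15, 17, 17, 19, 19]
Initialize: lo = 0
Initialize: hi = 6
Initialize: total = 0
Entering loop: while lo < hi:
After iteration 1: lo = 1, hi = 5, total = 22
After iteration 2: lo = 2, hi = 4, total = 44
After iteration 3: lo = 3, hi = 3, total = 76
Loop ends.

Final answer: 76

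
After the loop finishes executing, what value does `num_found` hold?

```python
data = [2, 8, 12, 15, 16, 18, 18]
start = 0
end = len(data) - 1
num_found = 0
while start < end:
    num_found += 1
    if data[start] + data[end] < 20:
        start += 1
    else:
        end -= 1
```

Let's trace through this code step by step.

Initialize: data = [2, 8, 12, 15, 16, 18, 18]
Initialize: start = 0
Initialize: end = 6
Initialize: num_found = 0
Entering loop: while start < end:
After iteration 1: start = 0, end = 5, num_found = 1
After iteration 2: start = 0, end = 4, num_found = 2
After iteration 3: start = 1, end = 4, num_found = 3
After iteration 4: start = 1, end = 3, num_found = 4
After iteration 5: start = 1, end = 2, num_found = 5
After iteration 6: start = 1, end = 1, num_found = 6
Loop ends.

Final answer: 6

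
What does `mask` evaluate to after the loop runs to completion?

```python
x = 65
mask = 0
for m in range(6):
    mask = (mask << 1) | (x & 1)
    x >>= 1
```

Let's trace through this code step by step.

Initialize: x = 65
Initialize: mask = 0
Entering loop: for m in range(6):
After iteration 1: m = 0, x = 32, mask = 1
After iteration 2: m = 1, x = 16, mask = 2
After iteration 3: m = 2, x = 8, mask = 4
After iteration 4: m = 3, x = 4, mask = 8
After iteration 5: m = 4, x = 2, mask = 16
After iteration 6: m = 5, x = 1, mask = 32
Loop ends.

Final answer: 32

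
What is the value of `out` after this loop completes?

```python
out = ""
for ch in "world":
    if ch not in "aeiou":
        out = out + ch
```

Let's trace through this code step by step.

Initialize: out = ''
Entering loop: for ch in "world":
After iteration 1: ch = 'w', out = 'w'
After iteration 2: ch = 'o', out = 'w'
After iteration 3: ch = 'r', out = 'wr'
After iteration 4: ch = 'l', out = 'wrl'
After iteration 5: ch = 'd', out = 'wrld'
Loop ends.

Final answer: 'wrld'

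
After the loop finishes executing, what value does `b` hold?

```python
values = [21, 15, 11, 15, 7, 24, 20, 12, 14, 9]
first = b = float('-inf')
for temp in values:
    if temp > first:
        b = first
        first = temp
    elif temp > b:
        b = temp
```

Let's trace through this code step by step.

Initialize: values = [21, 15, 11, 15, 7, 24, 20, 12, 14, 9]
Initialize: first = -inf
Initialize: b = -inf
Entering loop: for temp in values:
After iteration 1: temp = 21, first = 21, b = -inf
After iteration 2: temp = 15, first = 21, b = 15
After iteration 3: temp = 11, first = 21, b = 15
After iteration 4: temp = 15, first = 21, b = 15
After iteration 5: temp = 7, first = 21, b = 15
After iteration 6: temp = 24, first = 24, b = 21
After iteration 7: temp = 20, first = 24, b = 21
After iteration 8: temp = 12, first = 24, b = 21
After iteration 9: temp = 14, first = 24, b = 21
After iteration 10: temp = 9, first = 24, b = 21
Loop ends.

Final answer: 21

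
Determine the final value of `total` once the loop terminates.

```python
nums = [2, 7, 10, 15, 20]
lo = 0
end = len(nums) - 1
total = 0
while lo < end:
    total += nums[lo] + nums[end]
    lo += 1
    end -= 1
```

Let's trace through this code step by step.

Initialize: nums = [2, 7, 10, 15, 20]
Initialize: lo = 0
Initialize: end = 4
Initialize: total = 0
Entering loop: while lo < end:
After iteration 1: lo = 1, end = 3, total = 22
After iteration 2: lo = 2, end = 2, total = 44
Loop ends.

Final answer: 44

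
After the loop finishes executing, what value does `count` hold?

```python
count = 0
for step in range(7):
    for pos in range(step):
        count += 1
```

Let's trace through this code step by step.

Initialize: count = 0
Entering loop: for step in range(7):
After iteration 1: step = 0, count = 0
After iteration 2: step = 1, count = 1, pos = 0
After iteration 3: step = 2, count = 3, pos = 1
After iteration 4: step = 3, count = 6, pos = 2
After iteration 5: step = 4, count = 10, pos = 3
After iteration 6: step = 5, count = 15, pos = 4
After iteration 7: step = 6, count = 21, pos = 5
Loop ends.

Final answer: 21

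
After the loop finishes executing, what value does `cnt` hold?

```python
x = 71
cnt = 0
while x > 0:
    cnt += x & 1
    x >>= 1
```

Let's trace through this code step by step.

Initialize: x = 71
Initialize: cnt = 0
Entering loop: while x > 0:
After iteration 1: x = 35, cnt = 1
After iteration 2: x = 17, cnt = 2
After iteration 3: x = 8, cnt = 3
After iteration 4: x = 4, cnt = 3
After iteration 5: x = 2, cnt = 3
After iteration 6: x = 1, cnt = 3
After iteration 7: x = 0, cnt = 4
Loop ends.

Final answer: 4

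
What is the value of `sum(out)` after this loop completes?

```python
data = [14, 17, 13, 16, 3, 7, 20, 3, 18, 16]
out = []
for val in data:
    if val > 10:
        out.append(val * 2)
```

Let's trace through this code step by step.

Initialize: data = [14, 17, 13, 16, 3, 7, 20, 3, 18, 16]
Initialize: out = []
Entering loop: for val in data:
After iteration 1: val = 14, out = [28]
After iteration 2: val = 17, out = [28, 34]
After iteration 3: val = 13, out = [28, 34, 26]
After iteration 4: val = 16, out = [28, 34, 26, 32]
After iteration 5: val = 3, out = [28, 34, 26, 32]
After iteration 6: val = 7, out = [28, 34, 26, 32]
After iteration 7: val = 20, out = [28, 34, 26, 32, 40]
After iteration 8: val = 3, out = [28, 34, 26, 32, 40]
After iteration 9: val = 18, out = [28, 34, 26, 32, 40, 36]
After iteration 10: val = 16, out = [28, 34, 26, 32, 40, 36, 32]
Loop ends.
sum(out) = 228

Final answer: 228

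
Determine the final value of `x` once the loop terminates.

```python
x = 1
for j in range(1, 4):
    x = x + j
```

Let's trace through this code step by step.

Initialize: x = 1
Entering loop: for j in range(1, 4):
After iteration 1: j = 1, x = 2
After iteration 2: j = 2, x = 4
After iteration 3: j = 3, x = 7
Loop ends.

Final answer: 7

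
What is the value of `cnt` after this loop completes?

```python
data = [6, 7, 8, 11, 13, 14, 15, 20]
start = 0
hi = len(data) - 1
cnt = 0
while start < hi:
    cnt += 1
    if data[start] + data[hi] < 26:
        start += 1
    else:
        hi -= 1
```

Let's trace through this code step by step.

Initialize: data = [6, 7, 8, 11, 13, 14, 15, 20]
Initialize: start = 0
Initialize: hi = 7
Initialize: cnt = 0
Entering loop: while start < hi:
After iteration 1: start = 0, hi = 6, cnt = 1
After iteration 2: start = 1, hi = 6, cnt = 2
After iteration 3: start = 2, hi = 6, cnt = 3
After iteration 4: start = 3, hi = 6, cnt = 4
After iteration 5: start = 3, hi = 5, cnt = 5
After iteration 6: start = 4, hi = 5, cnt = 6
After iteration 7: start = 4, hi = 4, cnt = 7
Loop ends.

Final answer: 7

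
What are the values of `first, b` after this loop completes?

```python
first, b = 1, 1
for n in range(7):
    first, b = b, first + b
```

Let's trace through this code step by step.

Initialize: first = 1
Initialize: b = 1
Entering loop: for n in range(7):
After iteration 1: n = 0, first = 1, b = 2
After iteration 2: n = 1, first = 2, b = 3
After iteration 3: n = 2, first = 3, b = 5
After iteration 4: n = 3, first = 5, b = 8
After iteration 5: n = 4, first = 8, b = 13
After iteration 6: n = 5, first = 13, b = 21
After iteration 7: n = 6, first = 21, b = 34
Loop ends.

Final answer: 21, 34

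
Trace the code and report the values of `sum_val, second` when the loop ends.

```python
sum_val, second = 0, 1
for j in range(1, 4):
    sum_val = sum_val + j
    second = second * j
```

Let's trace through this code step by step.

Initialize: sum_val = 0
Initialize: second = 1
Entering loop: for j in range(1, 4):
After iteration 1: j = 1, sum_val = 1, second = 1
After iteration 2: j = 2, sum_val = 3, second = 2
After iteration 3: j = 3, sum_val = 6, second = 6
Loop ends.

Final answer: 6, 6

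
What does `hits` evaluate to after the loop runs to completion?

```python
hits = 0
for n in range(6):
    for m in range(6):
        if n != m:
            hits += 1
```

Let's trace through this code step by step.

Initialize: hits = 0
Entering loop: for n in range(6):
After iteration 1: n = 0, hits = 5
After iteration 2: n = 1, hits = 10
After iteration 3: n = 2, hits = 15
After iteration 4: n = 3, hits = 20
After iteration 5: n = 4, hits = 25
After iteration 6: n = 5, hits = 30
Loop ends.

Final answer: 30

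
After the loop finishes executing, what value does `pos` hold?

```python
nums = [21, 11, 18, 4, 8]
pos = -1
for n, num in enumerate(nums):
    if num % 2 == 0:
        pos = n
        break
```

Let's trace through this code step by step.

Initialize: nums = [21, 11, 18, 4, 8]
Initialize: pos = -1
Entering loop: for n, num in enumerate(nums):
After iteration 1: n = 0, num = 21, pos = -1
After iteration 2: n = 1, num = 11, pos = -1
After iteration 3: n = 2, num = 18, pos = 2
Loop ends.

Final answer: 2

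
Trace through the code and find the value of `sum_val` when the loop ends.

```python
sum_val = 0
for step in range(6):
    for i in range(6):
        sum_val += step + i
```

Let's trace through this code step by step.

Initialize: sum_val = 0
Entering loop: for step in range(6):
After iteration 1: step = 0, sum_val = 15
After iteration 2: step = 1, sum_val = 36
After iteration 3: step = 2, sum_val = 63
After iteration 4: step = 3, sum_val = 96
After iteration 5: step = 4, sum_val = 135
After iteration 6: step = 5, sum_val = 180
Loop ends.

Final answer: 180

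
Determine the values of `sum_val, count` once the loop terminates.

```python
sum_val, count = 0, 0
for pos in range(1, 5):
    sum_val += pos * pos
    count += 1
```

Let's trace through this code step by step.

Initialize: sum_val = 0
Initialize: count = 0
Entering loop: for pos in range(1, 5):
After iteration 1: pos = 1, sum_val = 1, count = 1
After iteration 2: pos = 2, sum_val = 5, count = 2
After iteration 3: pos = 3, sum_val = 14, count = 3
After iteration 4: pos = 4, sum_val = 30, count = 4
Loop ends.

Final answer: 30, 4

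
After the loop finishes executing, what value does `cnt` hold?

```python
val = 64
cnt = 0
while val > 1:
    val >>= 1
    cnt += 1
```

Let's trace through this code step by step.

Initialize: val = 64
Initialize: cnt = 0
Entering loop: while val > 1:
After iteration 1: val = 32, cnt = 1
After iteration 2: val = 16, cnt = 2
After iteration 3: val = 8, cnt = 3
After iteration 4: val = 4, cnt = 4
After iteration 5: val = 2, cnt = 5
After iteration 6: val = 1, cnt = 6
Loop ends.

Final answer: 6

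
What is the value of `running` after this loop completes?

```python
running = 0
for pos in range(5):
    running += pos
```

Let's trace through this code step by step.

Initialize: running = 0
Entering loop: for pos in range(5):
After iteration 1: pos = 0, running = 0
After iteration 2: pos = 1, running = 1
After iteration 3: pos = 2, running = 3
After iteration 4: pos = 3, running = 6
After iteration 5: pos = 4, running = 10
Loop ends.

Final answer: 10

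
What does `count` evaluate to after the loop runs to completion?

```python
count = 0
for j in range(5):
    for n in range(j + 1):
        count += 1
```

Let's trace through this code step by step.

Initialize: count = 0
Entering loop: for j in range(5):
After iteration 1: j = 0, count = 1, n = 0
After iteration 2: j = 1, count = 3, n = 1
After iteration 3: j = 2, count = 6, n = 2
After iteration 4: j = 3, count = 10, n = 3
After iteration 5: j = 4, count = 15, n = 4
Loop ends.

Final answer: 15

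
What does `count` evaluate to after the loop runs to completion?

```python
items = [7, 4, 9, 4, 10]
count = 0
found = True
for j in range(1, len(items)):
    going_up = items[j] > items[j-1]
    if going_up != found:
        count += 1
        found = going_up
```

Let's trace through this code step by step.

Initialize: items = [7, 4, 9, 4, 10]
Initialize: count = 0
Initialize: found = True
Entering loop: for j in range(1, len(items)):
After iteration 1: j = 1, count = 1, found = False, going_up = False
After iteration 2: j = 2, count = 2, found = True, going_up = True
After iteration 3: j = 3, count = 3, found = False, going_up = False
After iteration 4: j = 4, count = 4, found = True, going_up = True
Loop ends.

Final answer: 4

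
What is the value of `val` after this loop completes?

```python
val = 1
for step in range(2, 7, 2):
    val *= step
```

Let's trace through this code step by step.

Initialize: val = 1
Entering loop: for step in range(2, 7, 2):
After iteration 1: step = 2, val = 2
After iteration 2: step = 4, val = 8
After iteration 3: step = 6, val = 48
Loop ends.

Final answer: 48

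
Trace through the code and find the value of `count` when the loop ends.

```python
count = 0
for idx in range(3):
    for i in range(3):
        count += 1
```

Let's trace through this code step by step.

Initialize: count = 0
Entering loop: for idx in range(3):
After iteration 1: idx = 0, count = 3
After iteration 2: idx = 1, count = 6
After iteration 3: idx = 2, count = 9
Loop ends.

Final answer: 9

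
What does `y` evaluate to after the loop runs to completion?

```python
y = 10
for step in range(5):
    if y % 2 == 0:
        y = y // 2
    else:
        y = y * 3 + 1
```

Let's trace through this code step by step.

Initialize: y = 10
Entering loop: for step in range(5):
After iteration 1: step = 0, y = 5
After iteration 2: step = 1, y = 16
After iteration 3: step = 2, y = 8
After iteration 4: step = 3, y = 4
After iteration 5: step = 4, y = 2
Loop ends.

Final answer: 2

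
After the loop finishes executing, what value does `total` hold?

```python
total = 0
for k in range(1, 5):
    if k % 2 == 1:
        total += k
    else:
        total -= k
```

Let's trace through this code step by step.

Initialize: total = 0
Entering loop: for k in range(1, 5):
After iteration 1: k = 1, total = 1
After iteration 2: k = 2, total = -1
After iteration 3: k = 3, total = 2
After iteration 4: k = 4, total = -2
Loop ends.

Final answer: -2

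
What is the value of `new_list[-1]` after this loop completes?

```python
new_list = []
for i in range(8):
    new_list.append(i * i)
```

Let's trace through this code step by step.

Initialize: new_list = []
Entering loop: for i in range(8):
After iteration 1: i = 0, new_list = [0]
After iteration 2: i = 1, new_list = [0, 1]
After iteration 3: i = 2, new_list = [0, 1, 4]
After iteration 4: i = 3, new_list = [0, 1, 4, 9]
After iteration 5: i = 4, new_list = [0, 1, 4, 9, 16]
After iteration 6: i = 5, new_list = [0, 1, 4, 9, 16, 25]
After iteration 7: i = 6, new_list = [0, 1, 4, 9, 16, 25, 36]
After iteration 8: i = 7, new_list = [0, 1, 4, 9, 16, 25, 36, 49]
Loop ends.
new_list[-1] = 49

Final answer: 49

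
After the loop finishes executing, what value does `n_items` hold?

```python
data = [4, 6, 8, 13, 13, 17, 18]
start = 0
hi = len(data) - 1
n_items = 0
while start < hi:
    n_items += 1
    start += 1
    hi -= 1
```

Let's trace through this code step by step.

Initialize: data = [4, 6, 8, 13, 13, 17, 18]
Initialize: start = 0
Initialize: hi = 6
Initialize: n_items = 0
Entering loop: while start < hi:
After iteration 1: start = 1, hi = 5, n_items = 1
After iteration 2: start = 2, hi = 4, n_items = 2
After iteration 3: start = 3, hi = 3, n_items = 3
Loop ends.

Final answer: 3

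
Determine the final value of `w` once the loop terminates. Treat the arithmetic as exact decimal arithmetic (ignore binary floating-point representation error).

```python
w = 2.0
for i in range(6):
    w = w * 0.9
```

Let's trace through this code step by step.

Initialize: w = 2.0
Entering loop: for i in range(6):
After iteration 1: i = 0, w = 1.8
After iteration 2: i = 1, w = 1.62
After iteration 3: i = 2, w = 1.458
After iteration 4: i = 3, w = 1.3122
After iteration 5: i = 4, w = 1.18098
After iteration 6: i = 5, w = 1.062882
Loop ends.

Final answer: 1.062882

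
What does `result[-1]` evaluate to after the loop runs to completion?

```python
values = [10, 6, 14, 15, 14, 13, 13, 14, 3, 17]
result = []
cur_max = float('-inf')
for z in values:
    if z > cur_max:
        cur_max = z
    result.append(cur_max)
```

Let's trace through this code step by step.

Initialize: values = [10, 6, 14, 15, 14, 13, 13, 14, 3, 17]
Initialize: result = []
Initialize: cur_max = -inf
Entering loop: for z in values:
After iteration 1: z = 10, result = [10], cur_max = 10
After iteration 2: z = 6, result = [10, 10], cur_max = 10
After iteration 3: z = 14, result = [10, 10, 14], cur_max = 14
After iteration 4: z = 15, result = [10, 10, 14, 15], cur_max = 15
After iteration 5: z = 14, result = [10, 10, 14, 15, 15], cur_max = 15
After iteration 6: z = 13, result = [10, 10, 14, 15, 15, 15], cur_max = 15
After iteration 7: z = 13, result = [10, 10, 14, 15, 15, 15, 15], cur_max = 15
After iteration 8: z = 14, result = [10, 10, 14, 15, 15, 15, 15, 15], cur_max = 15
After iteration 9: z = 3, result = [10, 10, 14, 15, 15, 15, 15, 15, 15], cur_max = 15
After iteration 10: z = 17, result = [10, 10, 14, 15, 15, 15, 15, 15, 15, 17], cur_max = 17
Loop ends.
result[-1] = 17

Final answer: 17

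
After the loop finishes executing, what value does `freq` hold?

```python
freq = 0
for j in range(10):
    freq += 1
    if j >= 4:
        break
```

Let's trace through this code step by step.

Initialize: freq = 0
Entering loop: for j in range(10):
After iteration 1: j = 0, freq = 1
After iteration 2: j = 1, freq = 2
After iteration 3: j = 2, freq = 3
After iteration 4: j = 3, freq = 4
After iteration 5: j = 4, freq = 5
Loop ends.

Final answer: 5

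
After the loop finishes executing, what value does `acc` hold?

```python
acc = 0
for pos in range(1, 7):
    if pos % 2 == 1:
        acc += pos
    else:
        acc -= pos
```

Let's trace through this code step by step.

Initialize: acc = 0
Entering loop: for pos in range(1, 7):
After iteration 1: pos = 1, acc = 1
After iteration 2: pos = 2, acc = -1
After iteration 3: pos = 3, acc = 2
After iteration 4: pos = 4, acc = -2
After iteration 5: pos = 5, acc = 3
After iteration 6: pos = 6, acc = -3
Loop ends.

Final answer: -3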